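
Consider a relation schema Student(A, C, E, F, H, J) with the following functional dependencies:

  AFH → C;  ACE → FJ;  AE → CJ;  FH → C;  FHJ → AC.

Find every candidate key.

Attributes E, H never appear on any right-hand side, so every candidate key must contain {E, H}.
{E, H}⁺ = {E, H}, which is not all of the schema, so we must add further attributes.
{A, E, H}⁺: AE→CJ adds C, J; ACE→FJ adds F → {A, C, E, F, H, J}.
{E, F, H, J}⁺: FH→C adds C; FHJ→AC adds A → {A, C, E, F, H, J}.

AEH, EFHJ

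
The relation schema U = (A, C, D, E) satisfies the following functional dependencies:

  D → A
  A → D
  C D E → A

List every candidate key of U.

(A, C, E); (C, D, E)

Attributes C, E never appear on any right-hand side, so every candidate key must contain {C, E}.
{C, E}⁺ = {C, E}, which is not all of the schema, so we must add further attributes.
{A, C, E}⁺: A→D adds D → {A, C, D, E}. Minimal: {C, E}⁺ = {C, E}; {A, E}⁺ = {A, D, E}; {A, C}⁺ = {A, C, D} — none reach the full schema.
{C, D, E}⁺: D→A adds A → {A, C, D, E}. Minimal: {D, E}⁺ = {A, D, E}; {C, E}⁺ = {C, E}; {C, D}⁺ = {A, C, D} — none reach the full schema.
Any other superkey contains one of these as a subset, so there are no further candidate keys.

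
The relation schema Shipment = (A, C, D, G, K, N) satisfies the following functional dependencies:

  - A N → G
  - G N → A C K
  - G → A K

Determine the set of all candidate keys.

ADN; DGN

Attributes D, N never appear on any right-hand side, so every candidate key must contain {D, N}.
{D, N}⁺ = {D, N}, which is not all of the schema, so we must add further attributes.
{A, D, N}⁺: AN→G adds G; GN→ACK adds C, K → {A, C, D, G, K, N}. Minimal: {D, N}⁺ = {D, N}; {A, N}⁺ = {A, C, G, K, N}; {A, D}⁺ = {A, D} — none reach the full schema.
{D, G, N}⁺: GN→ACK adds A, C, K → {A, C, D, G, K, N}. Minimal: {G, N}⁺ = {A, C, G, K, N}; {D, N}⁺ = {D, N}; {D, G}⁺ = {A, D, G, K} — none reach the full schema.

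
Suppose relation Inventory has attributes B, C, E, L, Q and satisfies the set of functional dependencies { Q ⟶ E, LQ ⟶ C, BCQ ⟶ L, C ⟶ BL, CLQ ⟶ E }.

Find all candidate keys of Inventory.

{C, Q}⁺: Q→E adds E; C→BL adds B, L → {B, C, E, L, Q}. Minimal: {Q}⁺ = {E, Q}; {C}⁺ = {B, C, L} — none reach the full schema.
{L, Q}⁺: Q→E adds E; LQ→C adds C; C→BL adds B → {B, C, E, L, Q}. Minimal: {Q}⁺ = {E, Q}; {L}⁺ = {L} — none reach the full schema.

CQ, LQ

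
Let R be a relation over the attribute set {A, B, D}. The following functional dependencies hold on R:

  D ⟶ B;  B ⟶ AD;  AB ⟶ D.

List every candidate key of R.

{B}, {D}

{B}⁺: B→AD adds A, D → {A, B, D}.
{D}⁺: D→B adds B; B→AD adds A → {A, B, D}.
Any other superkey contains one of these as a subset, so there are no further candidate keys.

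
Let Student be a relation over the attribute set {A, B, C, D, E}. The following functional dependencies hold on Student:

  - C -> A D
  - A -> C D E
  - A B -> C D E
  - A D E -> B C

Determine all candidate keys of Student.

{A}⁺: A→CDE adds C, D, E; ADE→BC adds B → {A, B, C, D, E}.
{C}⁺: C→AD adds A, D; A→CDE adds E; ADE→BC adds B → {A, B, C, D, E}.

{A}; {C}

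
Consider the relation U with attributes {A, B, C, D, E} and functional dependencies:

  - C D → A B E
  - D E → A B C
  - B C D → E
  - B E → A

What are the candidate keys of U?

Attribute D never appears on the right-hand side of any dependency, so D must belong to every candidate key.
{D}⁺ = {D}, which is not all of the schema, so we must add further attributes.
{C, D}⁺: CD→ABE adds A, B, E → {A, B, C, D, E}. Minimal: {D}⁺ = {D}; {C}⁺ = {C} — none reach the full schema.
{D, E}⁺: DE→ABC adds A, B, C → {A, B, C, D, E}. Minimal: {E}⁺ = {E}; {D}⁺ = {D} — none reach the full schema.

{C, D}, {D, E}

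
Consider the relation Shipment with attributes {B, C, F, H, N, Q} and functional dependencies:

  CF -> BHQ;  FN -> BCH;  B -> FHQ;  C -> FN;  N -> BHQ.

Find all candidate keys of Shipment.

{C}; {N}

{C}⁺: C→FN adds F, N; N→BHQ adds B, H, Q → {B, C, F, H, N, Q}.
{N}⁺: N→BHQ adds B, H, Q; B→FHQ adds F; FN→BCH adds C → {B, C, F, H, N, Q}.
Any other superkey contains one of these as a subset, so there are no further candidate keys.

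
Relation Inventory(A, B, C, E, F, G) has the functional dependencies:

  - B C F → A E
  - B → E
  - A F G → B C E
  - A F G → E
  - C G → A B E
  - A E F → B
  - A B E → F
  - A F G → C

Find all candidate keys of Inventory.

Attribute G never appears on the right-hand side of any dependency, so G must belong to every candidate key.
{G}⁺ = {G}, which is not all of the schema, so we must add further attributes.
{C, G}⁺: CG→ABE adds A, B, E; ABE→F adds F → {A, B, C, E, F, G}. Minimal: {G}⁺ = {G}; {C}⁺ = {C} — none reach the full schema.
{A, B, G}⁺: B→E adds E; ABE→F adds F; AFG→C adds C → {A, B, C, E, F, G}. Minimal: {B, G}⁺ = {B, E, G}; {A, G}⁺ = {A, G}; {A, B}⁺ = {A, B, E, F} — none reach the full schema.
{A, F, G}⁺: AFG→BCE adds B, C, E → {A, B, C, E, F, G}. Minimal: {F, G}⁺ = {F, G}; {A, G}⁺ = {A, G}; {A, F}⁺ = {A, F} — none reach the full schema.
Any other superkey contains one of these as a subset, so there are no further candidate keys.

{C, G}; {A, B, G}; {A, F, G}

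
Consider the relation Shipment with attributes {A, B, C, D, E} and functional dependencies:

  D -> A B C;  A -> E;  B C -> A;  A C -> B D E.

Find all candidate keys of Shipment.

{D}⁺: D→ABC adds A, B, C; A→E adds E → {A, B, C, D, E}.
{A, C}⁺: A→E adds E; AC→BDE adds B, D → {A, B, C, D, E}. Minimal: {C}⁺ = {C}; {A}⁺ = {A, E} — none reach the full schema.
{B, C}⁺: BC→A adds A; AC→BDE adds D, E → {A, B, C, D, E}. Minimal: {C}⁺ = {C}; {B}⁺ = {B} — none reach the full schema.

{D}; {A, C}; {B, C}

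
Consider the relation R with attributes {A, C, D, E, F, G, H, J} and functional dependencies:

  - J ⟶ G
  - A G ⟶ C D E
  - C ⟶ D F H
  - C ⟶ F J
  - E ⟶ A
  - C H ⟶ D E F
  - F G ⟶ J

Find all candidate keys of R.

C; AG; AJ; EG; EJ

{C}⁺: C→DFH adds D, F, H; C→FJ adds J; CH→DEF adds E; J→G adds G; E→A adds A → {A, C, D, E, F, G, H, J}.
{A, G}⁺: AG→CDE adds C, D, E; C→DFH adds F, H; C→FJ adds J → {A, C, D, E, F, G, H, J}.
{A, J}⁺: J→G adds G; AG→CDE adds C, D, E; C→DFH adds F, H → {A, C, D, E, F, G, H, J}.
{E, G}⁺: E→A adds A; AG→CDE adds C, D; C→DFH adds F, H; C→FJ adds J → {A, C, D, E, F, G, H, J}.
{E, J}⁺: J→G adds G; E→A adds A; AG→CDE adds C, D; C→DFH adds F, H → {A, C, D, E, F, G, H, J}.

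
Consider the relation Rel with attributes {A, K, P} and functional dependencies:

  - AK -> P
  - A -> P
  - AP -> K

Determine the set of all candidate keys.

(A)

{A}⁺: A→P adds P; AP→K adds K → {A, K, P}.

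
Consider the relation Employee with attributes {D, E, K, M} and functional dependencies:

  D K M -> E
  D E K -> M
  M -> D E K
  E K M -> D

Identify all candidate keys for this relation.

M, DEK

{M}⁺: M→DEK adds D, E, K → {D, E, K, M}.
{D, E, K}⁺: DEK→M adds M → {D, E, K, M}. Minimal: {E, K}⁺ = {E, K}; {D, K}⁺ = {D, K}; {D, E}⁺ = {D, E} — none reach the full schema.
Any other superkey contains one of these as a subset, so there are no further candidate keys.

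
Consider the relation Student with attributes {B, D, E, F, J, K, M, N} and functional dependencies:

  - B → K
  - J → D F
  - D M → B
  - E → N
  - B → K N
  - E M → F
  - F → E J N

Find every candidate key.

Attribute M never appears on the right-hand side of any dependency, so M must belong to every candidate key.
{M}⁺ = {M}, which is not all of the schema, so we must add further attributes.
{E, M}⁺: E→N adds N; EM→F adds F; F→EJN adds J; J→DF adds D; DM→B adds B; B→KN adds K → {B, D, E, F, J, K, M, N}. Minimal: {M}⁺ = {M}; {E}⁺ = {E, N} — none reach the full schema.
{F, M}⁺: F→EJN adds E, J, N; J→DF adds D; DM→B adds B; B→KN adds K → {B, D, E, F, J, K, M, N}. Minimal: {M}⁺ = {M}; {F}⁺ = {D, E, F, J, N} — none reach the full schema.
{J, M}⁺: J→DF adds D, F; DM→B adds B; B→KN adds K, N; F→EJN adds E → {B, D, E, F, J, K, M, N}. Minimal: {M}⁺ = {M}; {J}⁺ = {D, E, F, J, N} — none reach the full schema.

{E, M}, {F, M}, {J, M}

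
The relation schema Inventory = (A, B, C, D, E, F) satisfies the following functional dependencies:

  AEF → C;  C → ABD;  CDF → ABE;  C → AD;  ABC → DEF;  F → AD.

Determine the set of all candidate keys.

{C}, {E, F}

{C}⁺: C→ABD adds A, B, D; ABC→DEF adds E, F → {A, B, C, D, E, F}.
{E, F}⁺: F→AD adds A, D; AEF→C adds C; C→ABD adds B → {A, B, C, D, E, F}. Minimal: {F}⁺ = {A, D, F}; {E}⁺ = {E} — none reach the full schema.
Any other superkey contains one of these as a subset, so there are no further candidate keys.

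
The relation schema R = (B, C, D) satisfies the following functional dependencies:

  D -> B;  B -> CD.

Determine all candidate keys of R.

{B}, {D}

{B}⁺: B→CD adds C, D → {B, C, D}.
{D}⁺: D→B adds B; B→CD adds C → {B, C, D}.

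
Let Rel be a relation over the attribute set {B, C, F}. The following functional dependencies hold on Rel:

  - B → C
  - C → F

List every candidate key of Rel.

(B)

Attribute B never appears on the right-hand side of any dependency, so B must belong to every candidate key.
{B}⁺ = {B, C, F}, which is all of the schema, so {B} is the only candidate key.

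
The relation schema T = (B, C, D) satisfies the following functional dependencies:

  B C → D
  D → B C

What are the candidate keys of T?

{D}, {B, C}

{D}⁺: D→BC adds B, C → {B, C, D}.
{B, C}⁺: BC→D adds D → {B, C, D}. Minimal: {C}⁺ = {C}; {B}⁺ = {B} — none reach the full schema.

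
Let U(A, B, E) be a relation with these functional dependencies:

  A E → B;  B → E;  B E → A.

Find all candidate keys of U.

{B}⁺: B→E adds E; BE→A adds A → {A, B, E}.
{A, E}⁺: AE→B adds B → {A, B, E}.
Any other superkey contains one of these as a subset, so there are no further candidate keys.

B, AE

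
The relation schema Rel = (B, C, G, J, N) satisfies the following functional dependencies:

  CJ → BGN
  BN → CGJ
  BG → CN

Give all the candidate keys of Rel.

{B, G}, {B, N}, {C, J}

{B, G}⁺: BG→CN adds C, N; BN→CGJ adds J → {B, C, G, J, N}. Minimal: {G}⁺ = {G}; {B}⁺ = {B} — none reach the full schema.
{B, N}⁺: BN→CGJ adds C, G, J → {B, C, G, J, N}. Minimal: {N}⁺ = {N}; {B}⁺ = {B} — none reach the full schema.
{C, J}⁺: CJ→BGN adds B, G, N → {B, C, G, J, N}. Minimal: {J}⁺ = {J}; {C}⁺ = {C} — none reach the full schema.
Any other superkey contains one of these as a subset, so there are no further candidate keys.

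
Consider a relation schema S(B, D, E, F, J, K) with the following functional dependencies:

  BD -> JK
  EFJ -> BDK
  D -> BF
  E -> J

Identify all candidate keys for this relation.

{D, E}; {E, F}

Attribute E never appears on the right-hand side of any dependency, so E must belong to every candidate key.
{E}⁺ = {E, J}, which is not all of the schema, so we must add further attributes.
{D, E}⁺: D→BF adds B, F; E→J adds J; BD→JK adds K → {B, D, E, F, J, K}.
{E, F}⁺: E→J adds J; EFJ→BDK adds B, D, K → {B, D, E, F, J, K}.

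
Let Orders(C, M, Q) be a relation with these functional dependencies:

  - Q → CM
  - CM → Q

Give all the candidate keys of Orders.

{Q}⁺: Q→CM adds C, M → {C, M, Q}.
{C, M}⁺: CM→Q adds Q → {C, M, Q}. Minimal: {M}⁺ = {M}; {C}⁺ = {C} — none reach the full schema.

{Q}, {C, M}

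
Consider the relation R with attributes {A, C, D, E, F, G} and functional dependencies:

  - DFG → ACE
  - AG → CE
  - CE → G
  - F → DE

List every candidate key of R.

Attribute F never appears on the right-hand side of any dependency, so F must belong to every candidate key.
{F}⁺ = {D, E, F}, which is not all of the schema, so we must add further attributes.
{C, F}⁺: F→DE adds D, E; CE→G adds G; DFG→ACE adds A → {A, C, D, E, F, G}.
{F, G}⁺: F→DE adds D, E; DFG→ACE adds A, C → {A, C, D, E, F, G}.
Any other superkey contains one of these as a subset, so there are no further candidate keys.

CF, FG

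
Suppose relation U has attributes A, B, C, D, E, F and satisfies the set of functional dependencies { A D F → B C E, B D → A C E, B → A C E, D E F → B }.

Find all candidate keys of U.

{A, D, F}, {B, D, F}, {D, E, F}

Attributes D, F never appear on any right-hand side, so every candidate key must contain {D, F}.
{D, F}⁺ = {D, F}, which is not all of the schema, so we must add further attributes.
{A, D, F}⁺: ADF→BCE adds B, C, E → {A, B, C, D, E, F}. Minimal: {D, F}⁺ = {D, F}; {A, F}⁺ = {A, F}; {A, D}⁺ = {A, D} — none reach the full schema.
{B, D, F}⁺: BD→ACE adds A, C, E → {A, B, C, D, E, F}. Minimal: {D, F}⁺ = {D, F}; {B, F}⁺ = {A, B, C, E, F}; {B, D}⁺ = {A, B, C, D, E} — none reach the full schema.
{D, E, F}⁺: DEF→B adds B; BD→ACE adds A, C → {A, B, C, D, E, F}. Minimal: {E, F}⁺ = {E, F}; {D, F}⁺ = {D, F}; {D, E}⁺ = {D, E} — none reach the full schema.
Any other superkey contains one of these as a subset, so there are no further candidate keys.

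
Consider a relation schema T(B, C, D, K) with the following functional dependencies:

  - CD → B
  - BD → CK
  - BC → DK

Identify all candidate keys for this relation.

{B, C}, {B, D}, {C, D}

{B, C}⁺: BC→DK adds D, K → {B, C, D, K}. Minimal: {C}⁺ = {C}; {B}⁺ = {B} — none reach the full schema.
{B, D}⁺: BD→CK adds C, K → {B, C, D, K}. Minimal: {D}⁺ = {D}; {B}⁺ = {B} — none reach the full schema.
{C, D}⁺: CD→B adds B; BD→CK adds K → {B, C, D, K}. Minimal: {D}⁺ = {D}; {C}⁺ = {C} — none reach the full schema.
Any other superkey contains one of these as a subset, so there are no further candidate keys.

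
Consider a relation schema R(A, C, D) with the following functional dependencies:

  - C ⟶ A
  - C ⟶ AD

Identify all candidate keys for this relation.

Attribute C never appears on the right-hand side of any dependency, so C must belong to every candidate key.
{C}⁺ = {A, C, D}, which is all of the schema, so {C} is the only candidate key.

(C)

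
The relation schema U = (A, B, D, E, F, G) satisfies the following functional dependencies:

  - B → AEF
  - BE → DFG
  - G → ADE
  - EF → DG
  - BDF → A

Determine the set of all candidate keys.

{B}

Attribute B never appears on the right-hand side of any dependency, so B must belong to every candidate key.
{B}⁺ = {A, B, D, E, F, G}, which is all of the schema, so {B} is the only candidate key.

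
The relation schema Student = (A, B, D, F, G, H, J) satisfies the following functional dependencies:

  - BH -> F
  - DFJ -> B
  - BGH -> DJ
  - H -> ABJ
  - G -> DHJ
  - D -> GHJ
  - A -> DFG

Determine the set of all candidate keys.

{A}⁺: A→DFG adds D, F, G; G→DHJ adds H, J; DFJ→B adds B → {A, B, D, F, G, H, J}.
{D}⁺: D→GHJ adds G, H, J; H→ABJ adds A, B; A→DFG adds F → {A, B, D, F, G, H, J}.
{G}⁺: G→DHJ adds D, H, J; H→ABJ adds A, B; A→DFG adds F → {A, B, D, F, G, H, J}.
{H}⁺: H→ABJ adds A, B, J; A→DFG adds D, F, G → {A, B, D, F, G, H, J}.
Any other superkey contains one of these as a subset, so there are no further candidate keys.

(A); (D); (G); (H)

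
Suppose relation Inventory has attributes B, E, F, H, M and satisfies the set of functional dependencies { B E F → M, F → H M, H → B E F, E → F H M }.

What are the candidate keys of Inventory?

(E); (F); (H)

{E}⁺: E→FHM adds F, H, M; H→BEF adds B → {B, E, F, H, M}.
{F}⁺: F→HM adds H, M; H→BEF adds B, E → {B, E, F, H, M}.
{H}⁺: H→BEF adds B, E, F; E→FHM adds M → {B, E, F, H, M}.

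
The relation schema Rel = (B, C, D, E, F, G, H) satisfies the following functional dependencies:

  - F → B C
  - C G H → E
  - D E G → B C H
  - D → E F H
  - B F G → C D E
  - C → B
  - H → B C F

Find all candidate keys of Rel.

{D, G}; {F, G}; {G, H}

Attribute G never appears on the right-hand side of any dependency, so G must belong to every candidate key.
{G}⁺ = {G}, which is not all of the schema, so we must add further attributes.
{D, G}⁺: D→EFH adds E, F, H; H→BCF adds B, C → {B, C, D, E, F, G, H}. Minimal: {G}⁺ = {G}; {D}⁺ = {B, C, D, E, F, H} — none reach the full schema.
{F, G}⁺: F→BC adds B, C; BFG→CDE adds D, E; DEG→BCH adds H → {B, C, D, E, F, G, H}. Minimal: {G}⁺ = {G}; {F}⁺ = {B, C, F} — none reach the full schema.
{G, H}⁺: H→BCF adds B, C, F; CGH→E adds E; BFG→CDE adds D → {B, C, D, E, F, G, H}. Minimal: {H}⁺ = {B, C, F, H}; {G}⁺ = {G} — none reach the full schema.
Any other superkey contains one of these as a subset, so there are no further candidate keys.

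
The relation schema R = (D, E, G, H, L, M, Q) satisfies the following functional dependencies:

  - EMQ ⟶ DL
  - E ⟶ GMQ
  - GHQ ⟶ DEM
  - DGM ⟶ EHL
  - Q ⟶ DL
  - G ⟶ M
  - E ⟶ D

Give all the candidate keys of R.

E, DG, GQ

{E}⁺: E→GMQ adds G, M, Q; Q→DL adds D, L; DGM→EHL adds H → {D, E, G, H, L, M, Q}.
{D, G}⁺: G→M adds M; DGM→EHL adds E, H, L; E→GMQ adds Q → {D, E, G, H, L, M, Q}. Minimal: {G}⁺ = {G, M}; {D}⁺ = {D} — none reach the full schema.
{G, Q}⁺: Q→DL adds D, L; G→M adds M; DGM→EHL adds E, H → {D, E, G, H, L, M, Q}. Minimal: {Q}⁺ = {D, L, Q}; {G}⁺ = {G, M} — none reach the full schema.
Any other superkey contains one of these as a subset, so there are no further candidate keys.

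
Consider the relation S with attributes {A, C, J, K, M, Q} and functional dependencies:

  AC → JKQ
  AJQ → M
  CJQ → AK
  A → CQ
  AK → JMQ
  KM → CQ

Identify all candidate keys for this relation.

{A}, {C, J, Q}, {J, K, M}

{A}⁺: A→CQ adds C, Q; AC→JKQ adds J, K; AJQ→M adds M → {A, C, J, K, M, Q}.
{C, J, Q}⁺: CJQ→AK adds A, K; AK→JMQ adds M → {A, C, J, K, M, Q}.
{J, K, M}⁺: KM→CQ adds C, Q; CJQ→AK adds A → {A, C, J, K, M, Q}.
Any other superkey contains one of these as a subset, so there are no further candidate keys.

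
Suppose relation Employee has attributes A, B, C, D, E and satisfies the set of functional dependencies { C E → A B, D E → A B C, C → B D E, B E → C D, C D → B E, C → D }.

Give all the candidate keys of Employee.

{C}; {B, E}; {D, E}

{C}⁺: C→BDE adds B, D, E; CE→AB adds A → {A, B, C, D, E}.
{B, E}⁺: BE→CD adds C, D; CE→AB adds A → {A, B, C, D, E}. Minimal: {E}⁺ = {E}; {B}⁺ = {B} — none reach the full schema.
{D, E}⁺: DE→ABC adds A, B, C → {A, B, C, D, E}. Minimal: {E}⁺ = {E}; {D}⁺ = {D} — none reach the full schema.
Any other superkey contains one of these as a subset, so there are no further candidate keys.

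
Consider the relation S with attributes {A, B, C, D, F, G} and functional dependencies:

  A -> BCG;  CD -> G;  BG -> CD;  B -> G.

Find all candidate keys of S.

{A, F}

Attributes A, F never appear on any right-hand side, so every candidate key must contain {A, F}.
{A, F}⁺ = {A, B, C, D, F, G}, which is all of the schema, so {A, F} is the only candidate key.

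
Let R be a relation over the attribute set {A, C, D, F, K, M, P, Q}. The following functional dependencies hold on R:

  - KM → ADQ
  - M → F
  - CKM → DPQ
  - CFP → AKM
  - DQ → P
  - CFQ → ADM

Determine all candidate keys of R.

(C, F, P); (C, F, Q); (C, K, M); (C, M, P); (C, M, Q)

Attribute C never appears on the right-hand side of any dependency, so C must belong to every candidate key.
{C}⁺ = {C}, which is not all of the schema, so we must add further attributes.
{C, F, P}⁺: CFP→AKM adds A, K, M; KM→ADQ adds D, Q → {A, C, D, F, K, M, P, Q}.
{C, F, Q}⁺: CFQ→ADM adds A, D, M; DQ→P adds P; CFP→AKM adds K → {A, C, D, F, K, M, P, Q}.
{C, K, M}⁺: KM→ADQ adds A, D, Q; M→F adds F; CKM→DPQ adds P → {A, C, D, F, K, M, P, Q}.
{C, M, P}⁺: M→F adds F; CFP→AKM adds A, K; KM→ADQ adds D, Q → {A, C, D, F, K, M, P, Q}.
{C, M, Q}⁺: M→F adds F; CFQ→ADM adds A, D; DQ→P adds P; CFP→AKM adds K → {A, C, D, F, K, M, P, Q}.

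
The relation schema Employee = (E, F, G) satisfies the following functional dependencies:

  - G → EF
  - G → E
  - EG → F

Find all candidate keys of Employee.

{G}

Attribute G never appears on the right-hand side of any dependency, so G must belong to every candidate key.
{G}⁺ = {E, F, G}, which is all of the schema, so {G} is the only candidate key.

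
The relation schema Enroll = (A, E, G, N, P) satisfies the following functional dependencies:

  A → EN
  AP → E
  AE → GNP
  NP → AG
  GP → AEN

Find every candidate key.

{A}, {G, P}, {N, P}

{A}⁺: A→EN adds E, N; AE→GNP adds G, P → {A, E, G, N, P}.
{G, P}⁺: GP→AEN adds A, E, N → {A, E, G, N, P}. Minimal: {P}⁺ = {P}; {G}⁺ = {G} — none reach the full schema.
{N, P}⁺: NP→AG adds A, G; GP→AEN adds E → {A, E, G, N, P}. Minimal: {P}⁺ = {P}; {N}⁺ = {N} — none reach the full schema.
Any other superkey contains one of these as a subset, so there are no further candidate keys.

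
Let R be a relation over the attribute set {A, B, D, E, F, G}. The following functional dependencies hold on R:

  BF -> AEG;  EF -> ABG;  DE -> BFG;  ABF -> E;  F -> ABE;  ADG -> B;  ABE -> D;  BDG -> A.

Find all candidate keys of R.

F, DE, ABE

{F}⁺: F→ABE adds A, B, E; ABE→D adds D; BF→AEG adds G → {A, B, D, E, F, G}.
{D, E}⁺: DE→BFG adds B, F, G; F→ABE adds A → {A, B, D, E, F, G}. Minimal: {E}⁺ = {E}; {D}⁺ = {D} — none reach the full schema.
{A, B, E}⁺: ABE→D adds D; DE→BFG adds F, G → {A, B, D, E, F, G}. Minimal: {B, E}⁺ = {B, E}; {A, E}⁺ = {A, E}; {A, B}⁺ = {A, B} — none reach the full schema.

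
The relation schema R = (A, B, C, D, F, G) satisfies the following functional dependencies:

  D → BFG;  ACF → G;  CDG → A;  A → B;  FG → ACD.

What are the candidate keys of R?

{D}⁺: D→BFG adds B, F, G; FG→ACD adds A, C → {A, B, C, D, F, G}.
{F, G}⁺: FG→ACD adds A, C, D; D→BFG adds B → {A, B, C, D, F, G}.
{A, C, F}⁺: ACF→G adds G; A→B adds B; FG→ACD adds D → {A, B, C, D, F, G}.

{D}; {F, G}; {A, C, F}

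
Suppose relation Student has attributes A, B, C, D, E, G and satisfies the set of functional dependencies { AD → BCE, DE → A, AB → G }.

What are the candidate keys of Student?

(A, D); (D, E)

{A, D}⁺: AD→BCE adds B, C, E; AB→G adds G → {A, B, C, D, E, G}.
{D, E}⁺: DE→A adds A; AD→BCE adds B, C; AB→G adds G → {A, B, C, D, E, G}.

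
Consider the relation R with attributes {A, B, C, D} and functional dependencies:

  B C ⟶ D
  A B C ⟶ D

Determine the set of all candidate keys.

Attributes A, B, C never appear on any right-hand side, so every candidate key must contain {A, B, C}.
{A, B, C}⁺ = {A, B, C, D}, which is all of the schema, so {A, B, C} is the only candidate key.

{A, B, C}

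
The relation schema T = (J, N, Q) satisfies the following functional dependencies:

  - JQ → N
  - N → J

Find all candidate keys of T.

Attribute Q never appears on the right-hand side of any dependency, so Q must belong to every candidate key.
{Q}⁺ = {Q}, which is not all of the schema, so we must add further attributes.
{J, Q}⁺: JQ→N adds N → {J, N, Q}. Minimal: {Q}⁺ = {Q}; {J}⁺ = {J} — none reach the full schema.
{N, Q}⁺: N→J adds J → {J, N, Q}. Minimal: {Q}⁺ = {Q}; {N}⁺ = {J, N} — none reach the full schema.

(J, Q), (N, Q)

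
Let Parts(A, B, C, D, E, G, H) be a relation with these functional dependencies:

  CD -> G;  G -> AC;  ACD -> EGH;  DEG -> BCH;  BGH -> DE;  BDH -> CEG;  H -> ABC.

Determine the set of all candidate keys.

{C, D}⁺: CD→G adds G; G→AC adds A; ACD→EGH adds E, H; DEG→BCH adds B → {A, B, C, D, E, G, H}. Minimal: {D}⁺ = {D}; {C}⁺ = {C} — none reach the full schema.
{D, G}⁺: G→AC adds A, C; ACD→EGH adds E, H; DEG→BCH adds B → {A, B, C, D, E, G, H}. Minimal: {G}⁺ = {A, C, G}; {D}⁺ = {D} — none reach the full schema.
{D, H}⁺: H→ABC adds A, B, C; CD→G adds G; ACD→EGH adds E → {A, B, C, D, E, G, H}. Minimal: {H}⁺ = {A, B, C, H}; {D}⁺ = {D} — none reach the full schema.
{G, H}⁺: G→AC adds A, C; H→ABC adds B; BGH→DE adds D, E → {A, B, C, D, E, G, H}. Minimal: {H}⁺ = {A, B, C, H}; {G}⁺ = {A, C, G} — none reach the full schema.
Any other superkey contains one of these as a subset, so there are no further candidate keys.

(C, D), (D, G), (D, H), (G, H)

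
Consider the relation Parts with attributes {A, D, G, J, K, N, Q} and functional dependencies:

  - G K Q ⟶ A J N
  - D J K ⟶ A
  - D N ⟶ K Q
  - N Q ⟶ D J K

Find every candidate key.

Attribute G never appears on the right-hand side of any dependency, so G must belong to every candidate key.
{G}⁺ = {G}, which is not all of the schema, so we must add further attributes.
{D, G, N}⁺: DN→KQ adds K, Q; NQ→DJK adds J; GKQ→AJN adds A → {A, D, G, J, K, N, Q}. Minimal: {G, N}⁺ = {G, N}; {D, N}⁺ = {A, D, J, K, N, Q}; {D, G}⁺ = {D, G} — none reach the full schema.
{G, K, Q}⁺: GKQ→AJN adds A, J, N; NQ→DJK adds D → {A, D, G, J, K, N, Q}. Minimal: {K, Q}⁺ = {K, Q}; {G, Q}⁺ = {G, Q}; {G, K}⁺ = {G, K} — none reach the full schema.
{G, N, Q}⁺: NQ→DJK adds D, J, K; GKQ→AJN adds A → {A, D, G, J, K, N, Q}. Minimal: {N, Q}⁺ = {A, D, J, K, N, Q}; {G, Q}⁺ = {G, Q}; {G, N}⁺ = {G, N} — none reach the full schema.
Any other superkey contains one of these as a subset, so there are no further candidate keys.

{D, G, N}, {G, K, Q}, {G, N, Q}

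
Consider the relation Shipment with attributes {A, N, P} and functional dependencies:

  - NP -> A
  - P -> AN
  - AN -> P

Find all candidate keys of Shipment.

{P}⁺: P→AN adds A, N → {A, N, P}.
{A, N}⁺: AN→P adds P → {A, N, P}. Minimal: {N}⁺ = {N}; {A}⁺ = {A} — none reach the full schema.

(P), (A, N)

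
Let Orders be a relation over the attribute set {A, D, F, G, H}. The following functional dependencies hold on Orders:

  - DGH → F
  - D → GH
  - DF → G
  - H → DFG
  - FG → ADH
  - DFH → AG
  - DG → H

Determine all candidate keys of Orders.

{D}⁺: D→GH adds G, H; H→DFG adds F; FG→ADH adds A → {A, D, F, G, H}.
{H}⁺: H→DFG adds D, F, G; FG→ADH adds A → {A, D, F, G, H}.
{F, G}⁺: FG→ADH adds A, D, H → {A, D, F, G, H}.

{D}, {H}, {F, G}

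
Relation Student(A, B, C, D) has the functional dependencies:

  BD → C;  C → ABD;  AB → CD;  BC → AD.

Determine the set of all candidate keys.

{C}, {A, B}, {B, D}

{C}⁺: C→ABD adds A, B, D → {A, B, C, D}.
{A, B}⁺: AB→CD adds C, D → {A, B, C, D}. Minimal: {B}⁺ = {B}; {A}⁺ = {A} — none reach the full schema.
{B, D}⁺: BD→C adds C; C→ABD adds A → {A, B, C, D}. Minimal: {D}⁺ = {D}; {B}⁺ = {B} — none reach the full schema.
Any other superkey contains one of these as a subset, so there are no further candidate keys.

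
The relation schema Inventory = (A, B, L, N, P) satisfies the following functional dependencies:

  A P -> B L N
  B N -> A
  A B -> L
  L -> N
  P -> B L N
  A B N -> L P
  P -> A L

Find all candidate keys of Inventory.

(P), (A, B), (B, L), (B, N)

{P}⁺: P→BLN adds B, L, N; P→AL adds A → {A, B, L, N, P}.
{A, B}⁺: AB→L adds L; L→N adds N; ABN→LP adds P → {A, B, L, N, P}. Minimal: {B}⁺ = {B}; {A}⁺ = {A} — none reach the full schema.
{B, L}⁺: L→N adds N; BN→A adds A; ABN→LP adds P → {A, B, L, N, P}. Minimal: {L}⁺ = {L, N}; {B}⁺ = {B} — none reach the full schema.
{B, N}⁺: BN→A adds A; AB→L adds L; ABN→LP adds P → {A, B, L, N, P}. Minimal: {N}⁺ = {N}; {B}⁺ = {B} — none reach the full schema.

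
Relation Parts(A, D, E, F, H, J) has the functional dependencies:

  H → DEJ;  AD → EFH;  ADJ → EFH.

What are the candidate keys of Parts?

{A, D}⁺: AD→EFH adds E, F, H; H→DEJ adds J → {A, D, E, F, H, J}. Minimal: {D}⁺ = {D}; {A}⁺ = {A} — none reach the full schema.
{A, H}⁺: H→DEJ adds D, E, J; AD→EFH adds F → {A, D, E, F, H, J}. Minimal: {H}⁺ = {D, E, H, J}; {A}⁺ = {A} — none reach the full schema.
Any other superkey contains one of these as a subset, so there are no further candidate keys.

{A, D}; {A, H}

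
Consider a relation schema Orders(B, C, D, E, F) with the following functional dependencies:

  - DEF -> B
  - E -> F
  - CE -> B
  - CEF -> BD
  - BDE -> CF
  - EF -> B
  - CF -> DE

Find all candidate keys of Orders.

CE; CF; DE

{C, E}⁺: E→F adds F; CE→B adds B; CEF→BD adds D → {B, C, D, E, F}. Minimal: {E}⁺ = {B, E, F}; {C}⁺ = {C} — none reach the full schema.
{C, F}⁺: CF→DE adds D, E; DEF→B adds B → {B, C, D, E, F}. Minimal: {F}⁺ = {F}; {C}⁺ = {C} — none reach the full schema.
{D, E}⁺: E→F adds F; EF→B adds B; BDE→CF adds C → {B, C, D, E, F}. Minimal: {E}⁺ = {B, E, F}; {D}⁺ = {D} — none reach the full schema.
Any other superkey contains one of these as a subset, so there are no further candidate keys.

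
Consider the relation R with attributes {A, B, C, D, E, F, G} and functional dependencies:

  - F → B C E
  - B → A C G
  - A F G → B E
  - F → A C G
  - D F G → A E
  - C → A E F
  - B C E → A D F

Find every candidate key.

{B}⁺: B→ACG adds A, C, G; C→AEF adds E, F; BCE→ADF adds D → {A, B, C, D, E, F, G}.
{C}⁺: C→AEF adds A, E, F; F→BCE adds B; B→ACG adds G; BCE→ADF adds D → {A, B, C, D, E, F, G}.
{F}⁺: F→BCE adds B, C, E; B→ACG adds A, G; BCE→ADF adds D → {A, B, C, D, E, F, G}.

(B), (C), (F)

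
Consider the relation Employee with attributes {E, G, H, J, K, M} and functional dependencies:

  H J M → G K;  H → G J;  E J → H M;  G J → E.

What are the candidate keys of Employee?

{H}⁺: H→GJ adds G, J; GJ→E adds E; EJ→HM adds M; HJM→GK adds K → {E, G, H, J, K, M}.
{E, J}⁺: EJ→HM adds H, M; HJM→GK adds G, K → {E, G, H, J, K, M}.
{G, J}⁺: GJ→E adds E; EJ→HM adds H, M; HJM→GK adds K → {E, G, H, J, K, M}.
Any other superkey contains one of these as a subset, so there are no further candidate keys.

{H}, {E, J}, {G, J}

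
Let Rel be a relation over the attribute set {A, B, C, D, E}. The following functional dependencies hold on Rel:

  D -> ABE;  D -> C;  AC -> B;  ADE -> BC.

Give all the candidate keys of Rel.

{D}

{D}⁺: D→ABE adds A, B, E; D→C adds C → {A, B, C, D, E}.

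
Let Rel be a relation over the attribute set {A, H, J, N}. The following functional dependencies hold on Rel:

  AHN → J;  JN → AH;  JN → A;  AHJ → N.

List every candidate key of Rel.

(J, N), (A, H, J), (A, H, N)

{J, N}⁺: JN→AH adds A, H → {A, H, J, N}. Minimal: {N}⁺ = {N}; {J}⁺ = {J} — none reach the full schema.
{A, H, J}⁺: AHJ→N adds N → {A, H, J, N}. Minimal: {H, J}⁺ = {H, J}; {A, J}⁺ = {A, J}; {A, H}⁺ = {A, H} — none reach the full schema.
{A, H, N}⁺: AHN→J adds J → {A, H, J, N}. Minimal: {H, N}⁺ = {H, N}; {A, N}⁺ = {A, N}; {A, H}⁺ = {A, H} — none reach the full schema.
Any other superkey contains one of these as a subset, so there are no further candidate keys.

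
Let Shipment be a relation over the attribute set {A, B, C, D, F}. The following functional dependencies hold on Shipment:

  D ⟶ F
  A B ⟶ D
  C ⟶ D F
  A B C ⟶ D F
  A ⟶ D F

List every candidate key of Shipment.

Attributes A, B, C never appear on any right-hand side, so every candidate key must contain {A, B, C}.
{A, B, C}⁺ = {A, B, C, D, F}, which is all of the schema, so {A, B, C} is the only candidate key.

{A, B, C}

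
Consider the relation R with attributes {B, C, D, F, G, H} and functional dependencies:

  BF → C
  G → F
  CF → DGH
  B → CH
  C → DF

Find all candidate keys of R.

Attribute B never appears on the right-hand side of any dependency, so B must belong to every candidate key.
{B}⁺ = {B, C, D, F, G, H}, which is all of the schema, so {B} is the only candidate key.

(B)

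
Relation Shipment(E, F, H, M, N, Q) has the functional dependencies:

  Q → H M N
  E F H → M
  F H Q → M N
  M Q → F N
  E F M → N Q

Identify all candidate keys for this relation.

Attribute E never appears on the right-hand side of any dependency, so E must belong to every candidate key.
{E}⁺ = {E}, which is not all of the schema, so we must add further attributes.
{E, Q}⁺: Q→HMN adds H, M, N; MQ→FN adds F → {E, F, H, M, N, Q}. Minimal: {Q}⁺ = {F, H, M, N, Q}; {E}⁺ = {E} — none reach the full schema.
{E, F, H}⁺: EFH→M adds M; EFM→NQ adds N, Q → {E, F, H, M, N, Q}. Minimal: {F, H}⁺ = {F, H}; {E, H}⁺ = {E, H}; {E, F}⁺ = {E, F} — none reach the full schema.
{E, F, M}⁺: EFM→NQ adds N, Q; Q→HMN adds H → {E, F, H, M, N, Q}. Minimal: {F, M}⁺ = {F, M}; {E, M}⁺ = {E, M}; {E, F}⁺ = {E, F} — none reach the full schema.
Any other superkey contains one of these as a subset, so there are no further candidate keys.

(E, Q); (E, F, H); (E, F, M)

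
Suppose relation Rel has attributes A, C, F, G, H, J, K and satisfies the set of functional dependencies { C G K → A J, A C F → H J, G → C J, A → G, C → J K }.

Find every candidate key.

Attribute F never appears on the right-hand side of any dependency, so F must belong to every candidate key.
{F}⁺ = {F}, which is not all of the schema, so we must add further attributes.
{A, F}⁺: A→G adds G; G→CJ adds C, J; C→JK adds K; ACF→HJ adds H → {A, C, F, G, H, J, K}. Minimal: {F}⁺ = {F}; {A}⁺ = {A, C, G, J, K} — none reach the full schema.
{F, G}⁺: G→CJ adds C, J; C→JK adds K; CGK→AJ adds A; ACF→HJ adds H → {A, C, F, G, H, J, K}. Minimal: {G}⁺ = {A, C, G, J, K}; {F}⁺ = {F} — none reach the full schema.
Any other superkey contains one of these as a subset, so there are no further candidate keys.

(A, F), (F, G)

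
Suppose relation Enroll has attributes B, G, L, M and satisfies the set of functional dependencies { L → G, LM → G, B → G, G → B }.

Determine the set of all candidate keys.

Attributes L, M never appear on any right-hand side, so every candidate key must contain {L, M}.
{L, M}⁺ = {B, G, L, M}, which is all of the schema, so {L, M} is the only candidate key.

{L, M}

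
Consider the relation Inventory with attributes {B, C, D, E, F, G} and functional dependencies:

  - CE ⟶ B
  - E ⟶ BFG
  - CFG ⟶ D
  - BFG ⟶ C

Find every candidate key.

{E}

Attribute E never appears on the right-hand side of any dependency, so E must belong to every candidate key.
{E}⁺ = {B, C, D, E, F, G}, which is all of the schema, so {E} is the only candidate key.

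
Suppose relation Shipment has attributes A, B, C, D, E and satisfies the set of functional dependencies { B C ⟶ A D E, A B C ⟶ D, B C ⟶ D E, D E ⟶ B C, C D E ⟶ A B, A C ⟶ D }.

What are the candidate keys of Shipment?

(B, C), (D, E), (A, C, E)

{B, C}⁺: BC→ADE adds A, D, E → {A, B, C, D, E}. Minimal: {C}⁺ = {C}; {B}⁺ = {B} — none reach the full schema.
{D, E}⁺: DE→BC adds B, C; CDE→AB adds A → {A, B, C, D, E}. Minimal: {E}⁺ = {E}; {D}⁺ = {D} — none reach the full schema.
{A, C, E}⁺: AC→D adds D; DE→BC adds B → {A, B, C, D, E}. Minimal: {C, E}⁺ = {C, E}; {A, E}⁺ = {A, E}; {A, C}⁺ = {A, C, D} — none reach the full schema.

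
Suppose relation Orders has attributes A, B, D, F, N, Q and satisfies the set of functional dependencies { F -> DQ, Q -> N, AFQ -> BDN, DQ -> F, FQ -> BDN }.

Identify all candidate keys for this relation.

Attribute A never appears on the right-hand side of any dependency, so A must belong to every candidate key.
{A}⁺ = {A}, which is not all of the schema, so we must add further attributes.
{A, F}⁺: F→DQ adds D, Q; Q→N adds N; AFQ→BDN adds B → {A, B, D, F, N, Q}. Minimal: {F}⁺ = {B, D, F, N, Q}; {A}⁺ = {A} — none reach the full schema.
{A, D, Q}⁺: Q→N adds N; DQ→F adds F; FQ→BDN adds B → {A, B, D, F, N, Q}. Minimal: {D, Q}⁺ = {B, D, F, N, Q}; {A, Q}⁺ = {A, N, Q}; {A, D}⁺ = {A, D} — none reach the full schema.
Any other superkey contains one of these as a subset, so there are no further candidate keys.

{A, F}, {A, D, Q}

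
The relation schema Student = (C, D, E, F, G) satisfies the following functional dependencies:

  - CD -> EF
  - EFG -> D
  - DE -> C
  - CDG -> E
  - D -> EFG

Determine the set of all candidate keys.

{D}⁺: D→EFG adds E, F, G; DE→C adds C → {C, D, E, F, G}.
{E, F, G}⁺: EFG→D adds D; DE→C adds C → {C, D, E, F, G}.

(D); (E, F, G)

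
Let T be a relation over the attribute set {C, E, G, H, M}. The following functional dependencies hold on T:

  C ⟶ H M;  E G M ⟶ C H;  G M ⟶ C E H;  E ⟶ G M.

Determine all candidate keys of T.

(E), (C, G), (G, M)

{E}⁺: E→GM adds G, M; EGM→CH adds C, H → {C, E, G, H, M}.
{C, G}⁺: C→HM adds H, M; GM→CEH adds E → {C, E, G, H, M}.
{G, M}⁺: GM→CEH adds C, E, H → {C, E, G, H, M}.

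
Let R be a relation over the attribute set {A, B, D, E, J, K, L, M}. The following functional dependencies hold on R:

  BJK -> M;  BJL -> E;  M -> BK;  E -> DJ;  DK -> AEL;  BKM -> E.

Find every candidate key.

{M}⁺: M→BK adds B, K; BKM→E adds E; E→DJ adds D, J; DK→AEL adds A, L → {A, B, D, E, J, K, L, M}.
{B, D, K}⁺: DK→AEL adds A, E, L; E→DJ adds J; BJK→M adds M → {A, B, D, E, J, K, L, M}. Minimal: {D, K}⁺ = {A, D, E, J, K, L}; {B, K}⁺ = {B, K}; {B, D}⁺ = {B, D} — none reach the full schema.
{B, E, K}⁺: E→DJ adds D, J; DK→AEL adds A, L; BJK→M adds M → {A, B, D, E, J, K, L, M}. Minimal: {E, K}⁺ = {A, D, E, J, K, L}; {B, K}⁺ = {B, K}; {B, E}⁺ = {B, D, E, J} — none reach the full schema.
{B, J, K}⁺: BJK→M adds M; BKM→E adds E; E→DJ adds D; DK→AEL adds A, L → {A, B, D, E, J, K, L, M}. Minimal: {J, K}⁺ = {J, K}; {B, K}⁺ = {B, K}; {B, J}⁺ = {B, J} — none reach the full schema.
Any other superkey contains one of these as a subset, so there are no further candidate keys.

{M}, {B, D, K}, {B, E, K}, {B, J, K}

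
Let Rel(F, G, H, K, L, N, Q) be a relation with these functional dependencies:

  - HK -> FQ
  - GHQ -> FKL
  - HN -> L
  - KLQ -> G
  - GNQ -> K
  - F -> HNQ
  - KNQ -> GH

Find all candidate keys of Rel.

{F, G}⁺: F→HNQ adds H, N, Q; GHQ→FKL adds K, L → {F, G, H, K, L, N, Q}. Minimal: {G}⁺ = {G}; {F}⁺ = {F, H, L, N, Q} — none reach the full schema.
{F, K}⁺: F→HNQ adds H, N, Q; KNQ→GH adds G; GHQ→FKL adds L → {F, G, H, K, L, N, Q}. Minimal: {K}⁺ = {K}; {F}⁺ = {F, H, L, N, Q} — none reach the full schema.
{H, K}⁺: HK→FQ adds F, Q; F→HNQ adds N; KNQ→GH adds G; GHQ→FKL adds L → {F, G, H, K, L, N, Q}. Minimal: {K}⁺ = {K}; {H}⁺ = {H} — none reach the full schema.
{G, H, Q}⁺: GHQ→FKL adds F, K, L; F→HNQ adds N → {F, G, H, K, L, N, Q}. Minimal: {H, Q}⁺ = {H, Q}; {G, Q}⁺ = {G, Q}; {G, H}⁺ = {G, H} — none reach the full schema.
{G, N, Q}⁺: GNQ→K adds K; KNQ→GH adds H; HK→FQ adds F; GHQ→FKL adds L → {F, G, H, K, L, N, Q}. Minimal: {N, Q}⁺ = {N, Q}; {G, Q}⁺ = {G, Q}; {G, N}⁺ = {G, N} — none reach the full schema.
{K, N, Q}⁺: KNQ→GH adds G, H; HK→FQ adds F; GHQ→FKL adds L → {F, G, H, K, L, N, Q}. Minimal: {N, Q}⁺ = {N, Q}; {K, Q}⁺ = {K, Q}; {K, N}⁺ = {K, N} — none reach the full schema.

{F, G}, {F, K}, {H, K}, {G, H, Q}, {G, N, Q}, {K, N, Q}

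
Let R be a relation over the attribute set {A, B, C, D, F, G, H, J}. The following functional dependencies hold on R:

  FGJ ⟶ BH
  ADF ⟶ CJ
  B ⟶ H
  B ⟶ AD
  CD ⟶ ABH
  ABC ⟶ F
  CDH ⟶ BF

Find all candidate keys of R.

(B, C, G), (B, F, G), (C, D, G), (F, G, J), (A, D, F, G)

Attribute G never appears on the right-hand side of any dependency, so G must belong to every candidate key.
{G}⁺ = {G}, which is not all of the schema, so we must add further attributes.
{B, C, G}⁺: B→H adds H; B→AD adds A, D; ABC→F adds F; ADF→CJ adds J → {A, B, C, D, F, G, H, J}.
{B, F, G}⁺: B→H adds H; B→AD adds A, D; ADF→CJ adds C, J → {A, B, C, D, F, G, H, J}.
{C, D, G}⁺: CD→ABH adds A, B, H; ABC→F adds F; ADF→CJ adds J → {A, B, C, D, F, G, H, J}.
{F, G, J}⁺: FGJ→BH adds B, H; B→AD adds A, D; ADF→CJ adds C → {A, B, C, D, F, G, H, J}.
{A, D, F, G}⁺: ADF→CJ adds C, J; CD→ABH adds B, H → {A, B, C, D, F, G, H, J}.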